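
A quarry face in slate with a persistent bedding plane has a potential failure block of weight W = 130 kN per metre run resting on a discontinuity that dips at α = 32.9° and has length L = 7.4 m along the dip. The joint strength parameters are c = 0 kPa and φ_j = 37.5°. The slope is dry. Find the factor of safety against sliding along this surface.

FS = 1.19

Resolving the block weight along and normal to the plane and applying the Mohr–Coulomb strength on the joint:
N' = W cosα = 130·cos32.9° = 109.2 kN/m
Driving force T = W sinα = 130·sin32.9° = 70.6 kN/m
Resisting force R = c·L + N'·tanφ_j = 0·7.4 + 109.2·tan37.5° = 0.0 + 83.8 = 83.8 kN/m
FS = R / T = 83.8 / 70.6 = 1.186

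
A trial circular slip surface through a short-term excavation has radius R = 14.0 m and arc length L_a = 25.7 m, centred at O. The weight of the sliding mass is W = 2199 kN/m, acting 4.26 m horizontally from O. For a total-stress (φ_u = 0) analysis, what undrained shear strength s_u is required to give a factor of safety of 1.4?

s_u = 36.5 kPa

FS = s_u·L_a·R / (W·d), so s_u = FS·W·d / (L_a·R).
s_u = 1.4·2199·4.26 / (25.70·14.0) = 13114.8 / 359.80 = 36.45 kPa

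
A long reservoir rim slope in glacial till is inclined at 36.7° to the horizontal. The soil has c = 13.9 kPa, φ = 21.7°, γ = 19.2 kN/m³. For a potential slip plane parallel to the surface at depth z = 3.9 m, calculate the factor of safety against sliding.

For an infinite slope with a slip plane parallel to the surface (no pore pressure): FS = [c + γz cos²β tanφ] / [γz sinβ cosβ].
γz = 19.2·3.9 = 74.88 kN/m²
Numerator = 13.9 + 74.88·cos²36.7°·tan21.7° = 13.9 + 74.88·0.6428·0.3979 = 33.056 kPa
Denominator = 74.88·sin36.7°·cos36.7° = 74.88·0.5976·0.8018 = 35.880 kPa
FS = 33.056 / 35.880 = 0.921

FS = 0.92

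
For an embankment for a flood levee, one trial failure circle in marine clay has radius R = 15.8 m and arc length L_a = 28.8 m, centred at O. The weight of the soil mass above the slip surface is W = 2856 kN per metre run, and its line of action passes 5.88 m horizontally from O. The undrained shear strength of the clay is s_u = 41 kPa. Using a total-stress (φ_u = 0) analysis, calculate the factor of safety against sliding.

FS = 1.11

Taking moments about the centre O, the resisting moment is provided by the undrained shear strength acting along the arc:
M_R = s_u·L_a·R = 41·28.80·15.8 = 18656.6 kN·m/m
M_D = W·d = 2856·5.88 = 16793.3 kN·m/m
FS = M_R / M_D = 18656.6 / 16793.3 = 1.111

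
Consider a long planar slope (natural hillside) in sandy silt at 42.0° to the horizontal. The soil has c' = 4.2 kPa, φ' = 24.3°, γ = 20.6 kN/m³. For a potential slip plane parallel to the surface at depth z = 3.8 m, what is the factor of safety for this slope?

For an infinite slope with a slip plane parallel to the surface (no pore pressure): FS = [c' + γz cos²β tanφ'] / [γz sinβ cosβ].
γz = 20.6·3.8 = 78.28 kN/m²
Numerator = 4.2 + 78.28·cos²42.0°·tan24.3° = 4.2 + 78.28·0.5523·0.4515 = 23.720 kPa
Denominator = 78.28·sin42.0°·cos42.0° = 78.28·0.6691·0.7431 = 38.926 kPa
FS = 23.720 / 38.926 = 0.609

FS = 0.61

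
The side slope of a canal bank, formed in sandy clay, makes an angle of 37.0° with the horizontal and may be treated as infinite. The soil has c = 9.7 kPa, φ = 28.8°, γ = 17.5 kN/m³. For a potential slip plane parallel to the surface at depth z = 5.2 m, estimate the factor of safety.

FS = 0.95

For an infinite slope with a slip plane parallel to the surface (no pore pressure): FS = [c + γz cos²β tanφ] / [γz sinβ cosβ].
γz = 17.5·5.2 = 91.00 kN/m²
Numerator = 9.7 + 91.00·cos²37.0°·tan28.8° = 9.7 + 91.00·0.6378·0.5498 = 41.609 kPa
Denominator = 91.00·sin37.0°·cos37.0° = 91.00·0.6018·0.7986 = 43.737 kPa
FS = 41.609 / 43.737 = 0.951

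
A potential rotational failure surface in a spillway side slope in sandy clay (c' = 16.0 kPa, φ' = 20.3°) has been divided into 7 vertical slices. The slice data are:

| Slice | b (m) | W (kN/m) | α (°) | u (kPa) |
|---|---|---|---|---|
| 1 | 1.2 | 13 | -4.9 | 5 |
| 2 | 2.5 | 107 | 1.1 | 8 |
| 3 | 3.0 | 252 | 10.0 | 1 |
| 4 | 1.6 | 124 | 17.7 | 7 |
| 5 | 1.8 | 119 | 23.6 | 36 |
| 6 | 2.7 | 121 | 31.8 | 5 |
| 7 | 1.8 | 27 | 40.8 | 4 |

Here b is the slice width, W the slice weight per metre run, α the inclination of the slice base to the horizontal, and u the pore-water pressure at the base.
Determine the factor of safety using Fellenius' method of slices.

Ordinary method of slices: FS = Σ[c'·Δl_i + (W_i cosα_i − u_i·Δl_i)·tanφ'] / Σ W_i sinα_i, with Δl_i = b_i / cosα_i.
Slice 1: Δl = 1.2/cos(-4.9°) = 1.204 m; N'_1 = 13·cos(-4.9°) − 5·1.204 = 6.9; c'Δl = 19.27; W sinα = -1.1
Slice 2: Δl = 2.5/cos1.1° = 2.500 m; N'_2 = 107·cos1.1° − 8·2.500 = 87.0; c'Δl = 40.01; W sinα = 2.1
Slice 3: Δl = 3.0/cos10.0° = 3.046 m; N'_3 = 252·cos10.0° − 1·3.046 = 245.1; c'Δl = 48.74; W sinα = 43.8
Slice 4: Δl = 1.6/cos17.7° = 1.680 m; N'_4 = 124·cos17.7° − 7·1.680 = 106.4; c'Δl = 26.87; W sinα = 37.7
Slice 5: Δl = 1.8/cos23.6° = 1.964 m; N'_5 = 119·cos23.6° − 36·1.964 = 38.3; c'Δl = 31.43; W sinα = 47.6
Slice 6: Δl = 2.7/cos31.8° = 3.177 m; N'_6 = 121·cos31.8° − 5·3.177 = 87.0; c'Δl = 50.83; W sinα = 63.8
Slice 7: Δl = 1.8/cos40.8° = 2.378 m; N'_7 = 27·cos40.8° − 4·2.378 = 10.9; c'Δl = 38.05; W sinα = 17.6
Σc'Δl = 255.2 kN/m; ΣN' = 581.6 kN/m; ΣW sinα = 211.4 kN/m
Resisting = 255.2 + 581.6·tan20.3° = 255.2 + 215.1 = 470.3 kN/m
FS = 470.3 / 211.4 = 2.224

FS = 2.22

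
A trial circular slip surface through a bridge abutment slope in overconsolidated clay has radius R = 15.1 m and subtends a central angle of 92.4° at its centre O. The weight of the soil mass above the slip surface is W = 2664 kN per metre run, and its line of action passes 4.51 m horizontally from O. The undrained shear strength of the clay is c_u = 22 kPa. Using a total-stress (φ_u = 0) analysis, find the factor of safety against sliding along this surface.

Taking moments about the centre O, the resisting moment is provided by the undrained shear strength acting along the arc:
Arc length L_a = R·θ = 15.1·(92.4°·π/180) = 15.1·1.6127 = 24.35 m
M_R = c_u·L_a·R = 22·24.35·15.1 = 8089.6 kN·m/m
M_D = W·d = 2664·4.51 = 12014.6 kN·m/m
FS = M_R / M_D = 8089.6 / 12014.6 = 0.673

FS = 0.67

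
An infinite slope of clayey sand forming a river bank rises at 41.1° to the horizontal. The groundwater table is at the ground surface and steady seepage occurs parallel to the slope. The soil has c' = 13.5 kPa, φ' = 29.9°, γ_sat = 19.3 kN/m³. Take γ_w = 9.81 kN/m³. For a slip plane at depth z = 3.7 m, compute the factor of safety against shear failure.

FS = 0.71

With seepage parallel to the slope and the water table at the surface, the effective normal stress on the slip plane uses the buoyant unit weight γ' = γ_sat − γ_w while the driving shear stress uses γ_sat:
FS = [c' + γ' z cos²β tanφ'] / [γ_sat z sinβ cosβ]
γ' = 19.3 − 9.81 = 9.49 kN/m³
Numerator = 13.5 + 9.49·3.7·cos²41.1°·tan29.9° = 13.5 + 9.49·3.7·0.5679·0.5750 = 24.966 kPa
Denominator = 19.3·3.7·sin41.1°·cos41.1° = 19.3·3.7·0.6574·0.7536 = 35.375 kPa
FS = 24.966 / 35.375 = 0.706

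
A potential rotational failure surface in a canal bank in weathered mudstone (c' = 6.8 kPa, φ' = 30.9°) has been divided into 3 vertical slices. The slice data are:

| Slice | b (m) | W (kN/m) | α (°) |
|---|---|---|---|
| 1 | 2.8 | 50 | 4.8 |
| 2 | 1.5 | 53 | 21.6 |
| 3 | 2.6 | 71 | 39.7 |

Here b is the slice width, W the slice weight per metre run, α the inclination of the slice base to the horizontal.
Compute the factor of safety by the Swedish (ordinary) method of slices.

Ordinary method of slices: FS = Σ[c'·Δl_i + (W_i cosα_i)·tanφ'] / Σ W_i sinα_i, with Δl_i = b_i / cosα_i.
Slice 1: Δl = 2.8/cos4.8° = 2.810 m; N'_1 = 50·cos4.8° = 49.8; c'Δl = 19.11; W sinα = 4.2
Slice 2: Δl = 1.5/cos21.6° = 1.613 m; N'_2 = 53·cos21.6° = 49.3; c'Δl = 10.97; W sinα = 19.5
Slice 3: Δl = 2.6/cos39.7° = 3.379 m; N'_3 = 71·cos39.7° = 54.6; c'Δl = 22.98; W sinα = 45.4
Σc'Δl = 53.1 kN/m; ΣN' = 153.7 kN/m; ΣW sinα = 69.0 kN/m
Resisting = 53.1 + 153.7·tan30.9° = 53.1 + 92.0 = 145.1 kN/m
FS = 145.1 / 69.0 = 2.101

FS = 2.10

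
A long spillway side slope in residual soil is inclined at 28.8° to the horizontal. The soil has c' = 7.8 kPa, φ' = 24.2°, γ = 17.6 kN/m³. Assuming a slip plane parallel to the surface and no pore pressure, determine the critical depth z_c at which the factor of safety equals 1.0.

z_c = 5.75 m

Setting FS = 1.00 in FS = [c' + γz cos²β tanφ'] / [γz sinβ cosβ] and solving for z:
z = c' / [γ cosβ (FS·sinβ − cosβ·tanφ')]
  = 7.8 / [17.6·cos28.8°·(1.00·sin28.8° − cos28.8°·tan24.2°)]
  = 7.8 / [17.6·0.8763·(1.00·0.4818 − 0.8763·0.4494)]
  = 7.8 / 1.3561 = 5.752 m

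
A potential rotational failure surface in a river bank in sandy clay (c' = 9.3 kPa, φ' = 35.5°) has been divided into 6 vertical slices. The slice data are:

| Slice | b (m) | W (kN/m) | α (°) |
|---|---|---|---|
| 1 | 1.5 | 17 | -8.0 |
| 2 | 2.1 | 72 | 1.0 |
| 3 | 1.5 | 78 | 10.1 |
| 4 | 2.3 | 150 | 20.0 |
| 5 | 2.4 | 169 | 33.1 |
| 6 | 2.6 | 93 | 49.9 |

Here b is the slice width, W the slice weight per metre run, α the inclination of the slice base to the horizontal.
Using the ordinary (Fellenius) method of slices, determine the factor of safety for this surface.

Ordinary method of slices: FS = Σ[c'·Δl_i + (W_i cosα_i)·tanφ'] / Σ W_i sinα_i, with Δl_i = b_i / cosα_i.
Slice 1: Δl = 1.5/cos(-8.0°) = 1.515 m; N'_1 = 17·cos(-8.0°) = 16.8; c'Δl = 14.09; W sinα = -2.4
Slice 2: Δl = 2.1/cos1.0° = 2.100 m; N'_2 = 72·cos1.0° = 72.0; c'Δl = 19.53; W sinα = 1.3
Slice 3: Δl = 1.5/cos10.1° = 1.524 m; N'_3 = 78·cos10.1° = 76.8; c'Δl = 14.17; W sinα = 13.7
Slice 4: Δl = 2.3/cos20.0° = 2.448 m; N'_4 = 150·cos20.0° = 141.0; c'Δl = 22.76; W sinα = 51.3
Slice 5: Δl = 2.4/cos33.1° = 2.865 m; N'_5 = 169·cos33.1° = 141.6; c'Δl = 26.64; W sinα = 92.3
Slice 6: Δl = 2.6/cos49.9° = 4.036 m; N'_6 = 93·cos49.9° = 59.9; c'Δl = 37.54; W sinα = 71.1
Σc'Δl = 134.7 kN/m; ΣN' = 508.0 kN/m; ΣW sinα = 227.3 kN/m
Resisting = 134.7 + 508.0·tan35.5° = 134.7 + 362.4 = 497.1 kN/m
FS = 497.1 / 227.3 = 2.187

FS = 2.19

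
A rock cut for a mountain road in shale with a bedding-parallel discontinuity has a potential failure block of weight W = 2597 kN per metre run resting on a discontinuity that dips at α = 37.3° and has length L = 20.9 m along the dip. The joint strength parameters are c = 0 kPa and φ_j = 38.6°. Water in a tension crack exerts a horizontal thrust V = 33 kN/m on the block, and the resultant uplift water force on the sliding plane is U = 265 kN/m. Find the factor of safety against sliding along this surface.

FS = 0.89

Resolving the block weight along and normal to the plane and applying the Mohr–Coulomb strength on the joint:
N' = W cosα − U − V sinα = 2597·cos37.3° − 265 − 33·sin37.3° = 1780.8 kN/m
Driving force T = W sinα + V cosα = 2597·sin37.3° + 33·cos37.3° = 1600.0 kN/m
Resisting force R = c·L + N'·tanφ_j = 0·20.9 + 1780.8·tan38.6° = 0.0 + 1421.6 = 1421.6 kN/m
FS = R / T = 1421.6 / 1600.0 = 0.889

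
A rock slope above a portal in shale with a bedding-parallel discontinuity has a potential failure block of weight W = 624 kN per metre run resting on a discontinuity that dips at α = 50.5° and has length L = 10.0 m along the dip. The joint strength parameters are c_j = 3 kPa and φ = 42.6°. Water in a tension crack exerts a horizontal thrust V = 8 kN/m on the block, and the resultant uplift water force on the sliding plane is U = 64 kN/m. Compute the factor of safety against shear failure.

Resolving the block weight along and normal to the plane and applying the Mohr–Coulomb strength on the joint:
N' = W cosα − U − V sinα = 624·cos50.5° − 64 − 8·sin50.5° = 326.7 kN/m
Driving force T = W sinα + V cosα = 624·sin50.5° + 8·cos50.5° = 486.6 kN/m
Resisting force R = c_j·L + N'·tanφ = 3·10.0 + 326.7·tan42.6° = 30.0 + 300.5 = 330.5 kN/m
FS = R / T = 330.5 / 486.6 = 0.679

FS = 0.68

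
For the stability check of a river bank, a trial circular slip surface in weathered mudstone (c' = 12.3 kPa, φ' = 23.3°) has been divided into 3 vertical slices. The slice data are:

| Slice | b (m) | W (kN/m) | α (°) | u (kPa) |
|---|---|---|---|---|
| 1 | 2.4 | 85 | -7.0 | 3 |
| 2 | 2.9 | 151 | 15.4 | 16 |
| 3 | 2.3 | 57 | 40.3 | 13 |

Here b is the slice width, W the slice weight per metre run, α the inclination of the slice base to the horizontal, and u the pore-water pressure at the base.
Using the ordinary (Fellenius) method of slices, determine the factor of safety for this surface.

Ordinary method of slices: FS = Σ[c'·Δl_i + (W_i cosα_i − u_i·Δl_i)·tanφ'] / Σ W_i sinα_i, with Δl_i = b_i / cosα_i.
Slice 1: Δl = 2.4/cos(-7.0°) = 2.418 m; N'_1 = 85·cos(-7.0°) − 3·2.418 = 77.1; c'Δl = 29.74; W sinα = -10.4
Slice 2: Δl = 2.9/cos15.4° = 3.008 m; N'_2 = 151·cos15.4° − 16·3.008 = 97.5; c'Δl = 37.00; W sinα = 40.1
Slice 3: Δl = 2.3/cos40.3° = 3.016 m; N'_3 = 57·cos40.3° − 13·3.016 = 4.3; c'Δl = 37.09; W sinα = 36.9
Σc'Δl = 103.8 kN/m; ΣN' = 178.8 kN/m; ΣW sinα = 66.6 kN/m
Resisting = 103.8 + 178.8·tan23.3° = 103.8 + 77.0 = 180.9 kN/m
FS = 180.9 / 66.6 = 2.715

FS = 2.72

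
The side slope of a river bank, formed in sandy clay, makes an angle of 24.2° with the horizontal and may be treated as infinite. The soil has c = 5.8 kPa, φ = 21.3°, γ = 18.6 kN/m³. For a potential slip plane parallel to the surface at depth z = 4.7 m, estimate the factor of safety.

FS = 1.04

For an infinite slope with a slip plane parallel to the surface (no pore pressure): FS = [c + γz cos²β tanφ] / [γz sinβ cosβ].
γz = 18.6·4.7 = 87.42 kN/m²
Numerator = 5.8 + 87.42·cos²24.2°·tan21.3° = 5.8 + 87.42·0.8320·0.3899 = 34.156 kPa
Denominator = 87.42·sin24.2°·cos24.2° = 87.42·0.4099·0.9121 = 32.686 kPa
FS = 34.156 / 32.686 = 1.045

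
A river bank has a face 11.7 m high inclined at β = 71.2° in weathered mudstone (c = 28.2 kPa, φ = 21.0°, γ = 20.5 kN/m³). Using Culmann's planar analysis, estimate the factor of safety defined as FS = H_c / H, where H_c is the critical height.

FS = 1.15

H_c = (4c/γ) · sinβ cosφ / [1 − cos(β − φ)]
    = (4·28.2/20.5) · sin71.2°·cos21.0° / [1 − cos50.2°]
    = 5.502 · 0.8838 / 0.3599 = 13.51 m
FS = H_c / H = 13.51 / 11.7 = 1.155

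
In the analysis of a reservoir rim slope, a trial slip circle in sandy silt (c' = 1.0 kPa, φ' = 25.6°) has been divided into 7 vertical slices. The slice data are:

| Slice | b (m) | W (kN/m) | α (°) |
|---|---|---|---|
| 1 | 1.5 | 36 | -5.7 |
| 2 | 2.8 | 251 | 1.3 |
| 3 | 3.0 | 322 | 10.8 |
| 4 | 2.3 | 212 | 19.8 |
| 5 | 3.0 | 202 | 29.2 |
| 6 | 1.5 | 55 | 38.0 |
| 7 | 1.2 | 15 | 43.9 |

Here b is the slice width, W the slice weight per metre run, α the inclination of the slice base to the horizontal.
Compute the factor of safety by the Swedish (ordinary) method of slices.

FS = 1.85

Ordinary method of slices: FS = Σ[c'·Δl_i + (W_i cosα_i)·tanφ'] / Σ W_i sinα_i, with Δl_i = b_i / cosα_i.
Slice 1: Δl = 1.5/cos(-5.7°) = 1.507 m; N'_1 = 36·cos(-5.7°) = 35.8; c'Δl = 1.51; W sinα = -3.6
Slice 2: Δl = 2.8/cos1.3° = 2.801 m; N'_2 = 251·cos1.3° = 250.9; c'Δl = 2.80; W sinα = 5.7
Slice 3: Δl = 3.0/cos10.8° = 3.054 m; N'_3 = 322·cos10.8° = 316.3; c'Δl = 3.05; W sinα = 60.3
Slice 4: Δl = 2.3/cos19.8° = 2.445 m; N'_4 = 212·cos19.8° = 199.5; c'Δl = 2.44; W sinα = 71.8
Slice 5: Δl = 3.0/cos29.2° = 3.437 m; N'_5 = 202·cos29.2° = 176.3; c'Δl = 3.44; W sinα = 98.5
Slice 6: Δl = 1.5/cos38.0° = 1.904 m; N'_6 = 55·cos38.0° = 43.3; c'Δl = 1.90; W sinα = 33.9
Slice 7: Δl = 1.2/cos43.9° = 1.665 m; N'_7 = 15·cos43.9° = 10.8; c'Δl = 1.67; W sinα = 10.4
Σc'Δl = 16.8 kN/m; ΣN' = 1033.0 kN/m; ΣW sinα = 277.1 kN/m
Resisting = 16.8 + 1033.0·tan25.6° = 16.8 + 494.9 = 511.7 kN/m
FS = 511.7 / 277.1 = 1.847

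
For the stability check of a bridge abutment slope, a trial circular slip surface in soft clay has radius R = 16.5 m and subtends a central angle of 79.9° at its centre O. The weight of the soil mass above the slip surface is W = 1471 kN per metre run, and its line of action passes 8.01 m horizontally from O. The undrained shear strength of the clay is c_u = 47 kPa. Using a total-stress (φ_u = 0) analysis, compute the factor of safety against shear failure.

FS = 1.51

Taking moments about the centre O, the resisting moment is provided by the undrained shear strength acting along the arc:
Arc length L_a = R·θ = 16.5·(79.9°·π/180) = 16.5·1.3945 = 23.01 m
M_R = c_u·L_a·R = 47·23.01·16.5 = 17843.9 kN·m/m
M_D = W·d = 1471·8.01 = 11782.7 kN·m/m
FS = M_R / M_D = 17843.9 / 11782.7 = 1.514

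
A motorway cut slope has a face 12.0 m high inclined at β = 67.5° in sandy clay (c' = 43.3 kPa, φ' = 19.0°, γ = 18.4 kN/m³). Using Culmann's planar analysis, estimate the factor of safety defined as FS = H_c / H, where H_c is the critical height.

H_c = (4c'/γ) · sinβ cosφ' / [1 − cos(β − φ')]
    = (4·43.3/18.4) · sin67.5°·cos19.0° / [1 − cos48.5°]
    = 9.413 · 0.8735 / 0.3374 = 24.37 m
FS = H_c / H = 24.37 / 12.0 = 2.031

FS = 2.03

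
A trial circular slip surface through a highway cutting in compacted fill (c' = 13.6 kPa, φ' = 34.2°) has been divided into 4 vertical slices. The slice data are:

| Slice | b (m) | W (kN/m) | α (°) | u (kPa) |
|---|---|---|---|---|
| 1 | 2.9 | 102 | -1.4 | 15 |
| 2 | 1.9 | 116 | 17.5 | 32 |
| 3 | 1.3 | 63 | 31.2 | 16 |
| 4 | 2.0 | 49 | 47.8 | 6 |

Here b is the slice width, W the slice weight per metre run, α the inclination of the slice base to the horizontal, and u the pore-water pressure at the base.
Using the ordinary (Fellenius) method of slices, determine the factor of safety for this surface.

FS = 2.27

Ordinary method of slices: FS = Σ[c'·Δl_i + (W_i cosα_i − u_i·Δl_i)·tanφ'] / Σ W_i sinα_i, with Δl_i = b_i / cosα_i.
Slice 1: Δl = 2.9/cos(-1.4°) = 2.901 m; N'_1 = 102·cos(-1.4°) − 15·2.901 = 58.5; c'Δl = 39.45; W sinα = -2.5
Slice 2: Δl = 1.9/cos17.5° = 1.992 m; N'_2 = 116·cos17.5° − 32·1.992 = 46.9; c'Δl = 27.09; W sinα = 34.9
Slice 3: Δl = 1.3/cos31.2° = 1.520 m; N'_3 = 63·cos31.2° − 16·1.520 = 29.6; c'Δl = 20.67; W sinα = 32.6
Slice 4: Δl = 2.0/cos47.8° = 2.977 m; N'_4 = 49·cos47.8° − 6·2.977 = 15.0; c'Δl = 40.49; W sinα = 36.3
Σc'Δl = 127.7 kN/m; ΣN' = 150.0 kN/m; ΣW sinα = 101.3 kN/m
Resisting = 127.7 + 150.0·tan34.2° = 127.7 + 101.9 = 229.6 kN/m
FS = 229.6 / 101.3 = 2.266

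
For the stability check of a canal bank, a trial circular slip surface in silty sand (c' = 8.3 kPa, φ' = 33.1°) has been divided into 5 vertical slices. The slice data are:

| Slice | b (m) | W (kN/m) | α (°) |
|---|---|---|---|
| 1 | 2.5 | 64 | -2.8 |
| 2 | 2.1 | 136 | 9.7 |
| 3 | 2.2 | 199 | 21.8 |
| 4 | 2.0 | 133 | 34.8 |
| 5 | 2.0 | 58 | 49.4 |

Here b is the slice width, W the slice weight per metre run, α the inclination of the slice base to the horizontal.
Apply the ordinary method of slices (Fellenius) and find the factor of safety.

FS = 2.10

Ordinary method of slices: FS = Σ[c'·Δl_i + (W_i cosα_i)·tanφ'] / Σ W_i sinα_i, with Δl_i = b_i / cosα_i.
Slice 1: Δl = 2.5/cos(-2.8°) = 2.503 m; N'_1 = 64·cos(-2.8°) = 63.9; c'Δl = 20.77; W sinα = -3.1
Slice 2: Δl = 2.1/cos9.7° = 2.130 m; N'_2 = 136·cos9.7° = 134.1; c'Δl = 17.68; W sinα = 22.9
Slice 3: Δl = 2.2/cos21.8° = 2.369 m; N'_3 = 199·cos21.8° = 184.8; c'Δl = 19.67; W sinα = 73.9
Slice 4: Δl = 2.0/cos34.8° = 2.436 m; N'_4 = 133·cos34.8° = 109.2; c'Δl = 20.22; W sinα = 75.9
Slice 5: Δl = 2.0/cos49.4° = 3.073 m; N'_5 = 58·cos49.4° = 37.7; c'Δl = 25.51; W sinα = 44.0
Σc'Δl = 103.8 kN/m; ΣN' = 529.7 kN/m; ΣW sinα = 213.6 kN/m
Resisting = 103.8 + 529.7·tan33.1° = 103.8 + 345.3 = 449.2 kN/m
FS = 449.2 / 213.6 = 2.102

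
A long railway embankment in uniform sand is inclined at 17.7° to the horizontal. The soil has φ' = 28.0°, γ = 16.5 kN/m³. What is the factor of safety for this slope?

For a dry cohesionless infinite slope the factor of safety is FS = tanφ' / tanβ.
FS = tan28.0° / tan17.7° = 0.5317 / 0.3191 = 1.666

FS = 1.67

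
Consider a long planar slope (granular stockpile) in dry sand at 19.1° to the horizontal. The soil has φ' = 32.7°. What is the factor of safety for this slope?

For a dry cohesionless infinite slope the factor of safety is FS = tanφ' / tanβ.
FS = tan32.7° / tan19.1° = 0.6420 / 0.3463 = 1.854

FS = 1.85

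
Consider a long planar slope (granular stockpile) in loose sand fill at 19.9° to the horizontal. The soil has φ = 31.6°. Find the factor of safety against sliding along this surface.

FS = 1.70

For a dry cohesionless infinite slope the factor of safety is FS = tanφ / tanβ.
FS = tan31.6° / tan19.9° = 0.6152 / 0.3620 = 1.699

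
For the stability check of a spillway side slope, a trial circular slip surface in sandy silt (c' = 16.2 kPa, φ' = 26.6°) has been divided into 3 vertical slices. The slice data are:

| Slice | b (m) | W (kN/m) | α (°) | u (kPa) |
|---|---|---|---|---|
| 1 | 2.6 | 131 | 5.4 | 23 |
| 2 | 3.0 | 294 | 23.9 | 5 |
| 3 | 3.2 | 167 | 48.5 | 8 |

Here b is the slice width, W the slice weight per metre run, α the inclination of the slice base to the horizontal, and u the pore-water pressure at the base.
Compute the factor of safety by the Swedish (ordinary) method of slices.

Ordinary method of slices: FS = Σ[c'·Δl_i + (W_i cosα_i − u_i·Δl_i)·tanφ'] / Σ W_i sinα_i, with Δl_i = b_i / cosα_i.
Slice 1: Δl = 2.6/cos5.4° = 2.612 m; N'_1 = 131·cos5.4° − 23·2.612 = 70.4; c'Δl = 42.31; W sinα = 12.3
Slice 2: Δl = 3.0/cos23.9° = 3.281 m; N'_2 = 294·cos23.9° − 5·3.281 = 252.4; c'Δl = 53.16; W sinα = 119.1
Slice 3: Δl = 3.2/cos48.5° = 4.829 m; N'_3 = 167·cos48.5° − 8·4.829 = 72.0; c'Δl = 78.23; W sinα = 125.1
Σc'Δl = 173.7 kN/m; ΣN' = 394.8 kN/m; ΣW sinα = 256.5 kN/m
Resisting = 173.7 + 394.8·tan26.6° = 173.7 + 197.7 = 371.4 kN/m
FS = 371.4 / 256.5 = 1.448

FS = 1.45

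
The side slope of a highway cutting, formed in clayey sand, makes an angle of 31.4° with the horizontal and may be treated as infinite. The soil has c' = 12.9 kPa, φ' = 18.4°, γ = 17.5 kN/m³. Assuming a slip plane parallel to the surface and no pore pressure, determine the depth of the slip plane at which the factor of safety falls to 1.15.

Setting FS = 1.15 in FS = [c' + γz cos²β tanφ'] / [γz sinβ cosβ] and solving for z:
z = c' / [γ cosβ (FS·sinβ − cosβ·tanφ')]
  = 12.9 / [17.5·cos31.4°·(1.15·sin31.4° − cos31.4°·tan18.4°)]
  = 12.9 / [17.5·0.8536·(1.15·0.5210 − 0.8536·0.3327)]
  = 12.9 / 4.7085 = 2.740 m

z = 2.74 m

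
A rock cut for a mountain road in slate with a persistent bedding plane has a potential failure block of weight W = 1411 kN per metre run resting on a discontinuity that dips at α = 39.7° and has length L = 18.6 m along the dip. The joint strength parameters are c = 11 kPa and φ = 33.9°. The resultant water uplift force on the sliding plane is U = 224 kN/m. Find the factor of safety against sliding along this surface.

Resolving the block weight along and normal to the plane and applying the Mohr–Coulomb strength on the joint:
N' = W cosα − U = 1411·cos39.7° − 224 = 861.6 kN/m
Driving force T = W sinα = 1411·sin39.7° = 901.3 kN/m
Resisting force R = c·L + N'·tanφ = 11·18.6 + 861.6·tan33.9° = 204.6 + 579.0 = 783.6 kN/m
FS = R / T = 783.6 / 901.3 = 0.869

FS = 0.87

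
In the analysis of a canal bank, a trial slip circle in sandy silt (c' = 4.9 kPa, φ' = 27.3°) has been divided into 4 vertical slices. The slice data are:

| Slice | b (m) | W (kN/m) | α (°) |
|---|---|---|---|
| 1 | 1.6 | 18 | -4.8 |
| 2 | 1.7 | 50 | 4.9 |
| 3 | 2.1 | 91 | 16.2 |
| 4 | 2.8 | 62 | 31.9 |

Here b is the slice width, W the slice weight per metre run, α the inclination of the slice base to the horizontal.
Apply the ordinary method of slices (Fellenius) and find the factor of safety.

Ordinary method of slices: FS = Σ[c'·Δl_i + (W_i cosα_i)·tanφ'] / Σ W_i sinα_i, with Δl_i = b_i / cosα_i.
Slice 1: Δl = 1.6/cos(-4.8°) = 1.606 m; N'_1 = 18·cos(-4.8°) = 17.9; c'Δl = 7.87; W sinα = -1.5
Slice 2: Δl = 1.7/cos4.9° = 1.706 m; N'_2 = 50·cos4.9° = 49.8; c'Δl = 8.36; W sinα = 4.3
Slice 3: Δl = 2.1/cos16.2° = 2.187 m; N'_3 = 91·cos16.2° = 87.4; c'Δl = 10.72; W sinα = 25.4
Slice 4: Δl = 2.8/cos31.9° = 3.298 m; N'_4 = 62·cos31.9° = 52.6; c'Δl = 16.16; W sinα = 32.8
Σc'Δl = 43.1 kN/m; ΣN' = 207.8 kN/m; ΣW sinα = 60.9 kN/m
Resisting = 43.1 + 207.8·tan27.3° = 43.1 + 107.2 = 150.3 kN/m
FS = 150.3 / 60.9 = 2.468

FS = 2.47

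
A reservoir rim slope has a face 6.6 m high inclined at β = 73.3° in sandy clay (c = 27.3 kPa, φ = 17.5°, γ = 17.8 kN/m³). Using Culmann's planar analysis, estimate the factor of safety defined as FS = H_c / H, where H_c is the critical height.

H_c = (4c/γ) · sinβ cosφ / [1 − cos(β − φ)]
    = (4·27.3/17.8) · sin73.3°·cos17.5° / [1 − cos55.8°]
    = 6.135 · 0.9135 / 0.4379 = 12.80 m
FS = H_c / H = 12.80 / 6.6 = 1.939

FS = 1.94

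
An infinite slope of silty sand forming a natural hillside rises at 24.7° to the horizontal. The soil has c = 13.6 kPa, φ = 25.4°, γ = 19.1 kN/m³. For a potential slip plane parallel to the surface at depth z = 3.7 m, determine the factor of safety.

For an infinite slope with a slip plane parallel to the surface (no pore pressure): FS = [c + γz cos²β tanφ] / [γz sinβ cosβ].
γz = 19.1·3.7 = 70.67 kN/m²
Numerator = 13.6 + 70.67·cos²24.7°·tan25.4° = 13.6 + 70.67·0.8254·0.4748 = 41.297 kPa
Denominator = 70.67·sin24.7°·cos24.7° = 70.67·0.4179·0.9085 = 26.829 kPa
FS = 41.297 / 26.829 = 1.539

FS = 1.54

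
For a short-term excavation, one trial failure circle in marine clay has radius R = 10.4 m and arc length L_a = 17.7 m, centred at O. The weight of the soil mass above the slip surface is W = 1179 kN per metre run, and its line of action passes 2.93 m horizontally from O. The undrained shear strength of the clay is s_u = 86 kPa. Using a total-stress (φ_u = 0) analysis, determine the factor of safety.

Taking moments about the centre O, the resisting moment is provided by the undrained shear strength acting along the arc:
M_R = s_u·L_a·R = 86·17.70·10.4 = 15830.9 kN·m/m
M_D = W·d = 1179·2.93 = 3454.5 kN·m/m
FS = M_R / M_D = 15830.9 / 3454.5 = 4.583

FS = 4.58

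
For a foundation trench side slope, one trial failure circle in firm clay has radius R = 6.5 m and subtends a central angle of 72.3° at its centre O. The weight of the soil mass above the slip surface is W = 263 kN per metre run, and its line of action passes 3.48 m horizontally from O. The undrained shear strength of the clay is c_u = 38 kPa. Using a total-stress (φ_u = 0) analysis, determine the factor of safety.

FS = 2.21

Taking moments about the centre O, the resisting moment is provided by the undrained shear strength acting along the arc:
Arc length L_a = R·θ = 6.5·(72.3°·π/180) = 6.5·1.2619 = 8.20 m
M_R = c_u·L_a·R = 38·8.20·6.5 = 2025.9 kN·m/m
M_D = W·d = 263·3.48 = 915.2 kN·m/m
FS = M_R / M_D = 2025.9 / 915.2 = 2.214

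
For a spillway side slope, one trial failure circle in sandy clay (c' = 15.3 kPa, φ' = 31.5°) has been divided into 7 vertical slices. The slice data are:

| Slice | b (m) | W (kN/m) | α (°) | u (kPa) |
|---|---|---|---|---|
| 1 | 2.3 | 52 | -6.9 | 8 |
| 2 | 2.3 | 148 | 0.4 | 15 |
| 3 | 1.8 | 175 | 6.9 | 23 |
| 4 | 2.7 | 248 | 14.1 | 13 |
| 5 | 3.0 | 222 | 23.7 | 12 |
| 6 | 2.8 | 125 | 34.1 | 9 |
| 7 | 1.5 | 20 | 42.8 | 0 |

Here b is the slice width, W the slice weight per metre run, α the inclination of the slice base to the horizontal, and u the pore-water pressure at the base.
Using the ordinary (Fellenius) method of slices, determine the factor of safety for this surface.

FS = 2.91

Ordinary method of slices: FS = Σ[c'·Δl_i + (W_i cosα_i − u_i·Δl_i)·tanφ'] / Σ W_i sinα_i, with Δl_i = b_i / cosα_i.
Slice 1: Δl = 2.3/cos(-6.9°) = 2.317 m; N'_1 = 52·cos(-6.9°) − 8·2.317 = 33.1; c'Δl = 35.45; W sinα = -6.2
Slice 2: Δl = 2.3/cos0.4° = 2.300 m; N'_2 = 148·cos0.4° − 15·2.300 = 113.5; c'Δl = 35.19; W sinα = 1.0
Slice 3: Δl = 1.8/cos6.9° = 1.813 m; N'_3 = 175·cos6.9° − 23·1.813 = 132.0; c'Δl = 27.74; W sinα = 21.0
Slice 4: Δl = 2.7/cos14.1° = 2.784 m; N'_4 = 248·cos14.1° − 13·2.784 = 204.3; c'Δl = 42.59; W sinα = 60.4
Slice 5: Δl = 3.0/cos23.7° = 3.276 m; N'_5 = 222·cos23.7° − 12·3.276 = 164.0; c'Δl = 50.13; W sinα = 89.2
Slice 6: Δl = 2.8/cos34.1° = 3.381 m; N'_6 = 125·cos34.1° − 9·3.381 = 73.1; c'Δl = 51.74; W sinα = 70.1
Slice 7: Δl = 1.5/cos42.8° = 2.044 m; N'_7 = 20·cos42.8° − 0·2.044 = 14.7; c'Δl = 31.28; W sinα = 13.6
Σc'Δl = 274.1 kN/m; ΣN' = 734.7 kN/m; ΣW sinα = 249.1 kN/m
Resisting = 274.1 + 734.7·tan31.5° = 274.1 + 450.2 = 724.3 kN/m
FS = 724.3 / 249.1 = 2.907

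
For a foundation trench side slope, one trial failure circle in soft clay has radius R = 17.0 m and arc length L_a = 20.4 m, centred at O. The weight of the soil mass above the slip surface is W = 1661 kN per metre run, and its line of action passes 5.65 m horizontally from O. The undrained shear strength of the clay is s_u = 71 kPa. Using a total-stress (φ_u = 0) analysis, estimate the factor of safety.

FS = 2.62

Taking moments about the centre O, the resisting moment is provided by the undrained shear strength acting along the arc:
M_R = s_u·L_a·R = 71·20.40·17.0 = 24622.8 kN·m/m
M_D = W·d = 1661·5.65 = 9384.7 kN·m/m
FS = M_R / M_D = 24622.8 / 9384.7 = 2.624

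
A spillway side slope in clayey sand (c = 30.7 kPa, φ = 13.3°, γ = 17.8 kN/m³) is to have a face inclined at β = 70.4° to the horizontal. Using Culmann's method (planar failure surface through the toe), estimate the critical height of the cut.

Culmann's analysis gives the critical failure plane at α_cr = (β + φ)/2 = (70.4 + 13.3)/2 = 41.9°, and the critical height
H_c = (4c/γ) · sinβ cosφ / [1 − cos(β − φ)]
    = (4·30.7/17.8) · sin70.4°·cos13.3° / [1 − cos(57.1°)]
    = 6.899 · 0.9421·0.9732 / [1 − 0.5432]
    = 6.899 · 0.9168 / 0.4568
    = 13.85 m

H_c = 13.85 m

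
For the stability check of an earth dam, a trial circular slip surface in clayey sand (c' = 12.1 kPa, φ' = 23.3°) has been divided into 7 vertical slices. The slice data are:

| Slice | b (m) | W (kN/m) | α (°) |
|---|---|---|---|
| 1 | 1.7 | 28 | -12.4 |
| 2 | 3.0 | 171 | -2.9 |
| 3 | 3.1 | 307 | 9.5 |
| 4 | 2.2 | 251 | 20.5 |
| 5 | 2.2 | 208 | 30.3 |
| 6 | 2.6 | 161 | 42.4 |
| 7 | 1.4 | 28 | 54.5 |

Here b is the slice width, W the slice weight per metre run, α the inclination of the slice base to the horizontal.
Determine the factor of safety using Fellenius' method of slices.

Ordinary method of slices: FS = Σ[c'·Δl_i + (W_i cosα_i)·tanφ'] / Σ W_i sinα_i, with Δl_i = b_i / cosα_i.
Slice 1: Δl = 1.7/cos(-12.4°) = 1.741 m; N'_1 = 28·cos(-12.4°) = 27.3; c'Δl = 21.06; W sinα = -6.0
Slice 2: Δl = 3.0/cos(-2.9°) = 3.004 m; N'_2 = 171·cos(-2.9°) = 170.8; c'Δl = 36.35; W sinα = -8.7
Slice 3: Δl = 3.1/cos9.5° = 3.143 m; N'_3 = 307·cos9.5° = 302.8; c'Δl = 38.03; W sinα = 50.7
Slice 4: Δl = 2.2/cos20.5° = 2.349 m; N'_4 = 251·cos20.5° = 235.1; c'Δl = 28.42; W sinα = 87.9
Slice 5: Δl = 2.2/cos30.3° = 2.548 m; N'_5 = 208·cos30.3° = 179.6; c'Δl = 30.83; W sinα = 104.9
Slice 6: Δl = 2.6/cos42.4° = 3.521 m; N'_6 = 161·cos42.4° = 118.9; c'Δl = 42.60; W sinα = 108.6
Slice 7: Δl = 1.4/cos54.5° = 2.411 m; N'_7 = 28·cos54.5° = 16.3; c'Δl = 29.17; W sinα = 22.8
Σc'Δl = 226.5 kN/m; ΣN' = 1050.8 kN/m; ΣW sinα = 360.2 kN/m
Resisting = 226.5 + 1050.8·tan23.3° = 226.5 + 452.5 = 679.0 kN/m
FS = 679.0 / 360.2 = 1.885

FS = 1.89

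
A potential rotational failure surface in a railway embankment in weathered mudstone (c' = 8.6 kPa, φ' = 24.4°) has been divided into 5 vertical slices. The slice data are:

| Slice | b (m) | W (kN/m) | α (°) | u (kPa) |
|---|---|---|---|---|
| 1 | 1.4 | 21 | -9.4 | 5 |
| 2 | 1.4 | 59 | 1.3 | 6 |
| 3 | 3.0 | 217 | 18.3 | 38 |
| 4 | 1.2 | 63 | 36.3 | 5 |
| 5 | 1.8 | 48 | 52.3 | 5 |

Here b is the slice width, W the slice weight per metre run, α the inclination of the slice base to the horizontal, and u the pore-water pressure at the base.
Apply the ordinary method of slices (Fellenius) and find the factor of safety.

Ordinary method of slices: FS = Σ[c'·Δl_i + (W_i cosα_i − u_i·Δl_i)·tanφ'] / Σ W_i sinα_i, with Δl_i = b_i / cosα_i.
Slice 1: Δl = 1.4/cos(-9.4°) = 1.419 m; N'_1 = 21·cos(-9.4°) − 5·1.419 = 13.6; c'Δl = 12.20; W sinα = -3.4
Slice 2: Δl = 1.4/cos1.3° = 1.400 m; N'_2 = 59·cos1.3° − 6·1.400 = 50.6; c'Δl = 12.04; W sinα = 1.3
Slice 3: Δl = 3.0/cos18.3° = 3.160 m; N'_3 = 217·cos18.3° − 38·3.160 = 86.0; c'Δl = 27.17; W sinα = 68.1
Slice 4: Δl = 1.2/cos36.3° = 1.489 m; N'_4 = 63·cos36.3° − 5·1.489 = 43.3; c'Δl = 12.81; W sinα = 37.3
Slice 5: Δl = 1.8/cos52.3° = 2.943 m; N'_5 = 48·cos52.3° − 5·2.943 = 14.6; c'Δl = 25.31; W sinα = 38.0
Σc'Δl = 89.5 kN/m; ΣN' = 208.1 kN/m; ΣW sinα = 141.3 kN/m
Resisting = 89.5 + 208.1·tan24.4° = 89.5 + 94.4 = 183.9 kN/m
FS = 183.9 / 141.3 = 1.302

FS = 1.30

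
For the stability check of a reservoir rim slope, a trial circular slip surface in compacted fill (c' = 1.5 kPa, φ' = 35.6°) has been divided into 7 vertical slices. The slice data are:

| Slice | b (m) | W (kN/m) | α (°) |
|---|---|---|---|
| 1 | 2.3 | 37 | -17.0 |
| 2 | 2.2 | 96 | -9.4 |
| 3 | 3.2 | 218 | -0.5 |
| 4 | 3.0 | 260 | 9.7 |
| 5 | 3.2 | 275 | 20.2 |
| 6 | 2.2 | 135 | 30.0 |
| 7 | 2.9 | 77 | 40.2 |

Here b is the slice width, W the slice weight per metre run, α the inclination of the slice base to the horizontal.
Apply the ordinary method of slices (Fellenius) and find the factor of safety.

FS = 3.40

Ordinary method of slices: FS = Σ[c'·Δl_i + (W_i cosα_i)·tanφ'] / Σ W_i sinα_i, with Δl_i = b_i / cosα_i.
Slice 1: Δl = 2.3/cos(-17.0°) = 2.405 m; N'_1 = 37·cos(-17.0°) = 35.4; c'Δl = 3.61; W sinα = -10.8
Slice 2: Δl = 2.2/cos(-9.4°) = 2.230 m; N'_2 = 96·cos(-9.4°) = 94.7; c'Δl = 3.34; W sinα = -15.7
Slice 3: Δl = 3.2/cos(-0.5°) = 3.200 m; N'_3 = 218·cos(-0.5°) = 218.0; c'Δl = 4.80; W sinα = -1.9
Slice 4: Δl = 3.0/cos9.7° = 3.044 m; N'_4 = 260·cos9.7° = 256.3; c'Δl = 4.57; W sinα = 43.8
Slice 5: Δl = 3.2/cos20.2° = 3.410 m; N'_5 = 275·cos20.2° = 258.1; c'Δl = 5.11; W sinα = 95.0
Slice 6: Δl = 2.2/cos30.0° = 2.540 m; N'_6 = 135·cos30.0° = 116.9; c'Δl = 3.81; W sinα = 67.5
Slice 7: Δl = 2.9/cos40.2° = 3.797 m; N'_7 = 77·cos40.2° = 58.8; c'Δl = 5.70; W sinα = 49.7
Σc'Δl = 30.9 kN/m; ΣN' = 1038.2 kN/m; ΣW sinα = 227.6 kN/m
Resisting = 30.9 + 1038.2·tan35.6° = 30.9 + 743.3 = 774.2 kN/m
FS = 774.2 / 227.6 = 3.402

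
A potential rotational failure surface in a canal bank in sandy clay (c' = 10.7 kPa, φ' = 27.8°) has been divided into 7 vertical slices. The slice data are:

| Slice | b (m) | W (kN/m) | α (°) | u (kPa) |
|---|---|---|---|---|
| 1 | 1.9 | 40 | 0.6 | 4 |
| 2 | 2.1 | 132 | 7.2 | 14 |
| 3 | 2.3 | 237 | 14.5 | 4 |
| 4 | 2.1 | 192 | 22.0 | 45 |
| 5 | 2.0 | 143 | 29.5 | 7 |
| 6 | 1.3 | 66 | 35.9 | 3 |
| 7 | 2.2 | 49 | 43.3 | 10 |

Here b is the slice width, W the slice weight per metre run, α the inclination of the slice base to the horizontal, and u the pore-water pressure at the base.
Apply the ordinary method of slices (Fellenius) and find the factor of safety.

FS = 1.65

Ordinary method of slices: FS = Σ[c'·Δl_i + (W_i cosα_i − u_i·Δl_i)·tanφ'] / Σ W_i sinα_i, with Δl_i = b_i / cosα_i.
Slice 1: Δl = 1.9/cos0.6° = 1.900 m; N'_1 = 40·cos0.6° − 4·1.900 = 32.4; c'Δl = 20.33; W sinα = 0.4
Slice 2: Δl = 2.1/cos7.2° = 2.117 m; N'_2 = 132·cos7.2° − 14·2.117 = 101.3; c'Δl = 22.65; W sinα = 16.5
Slice 3: Δl = 2.3/cos14.5° = 2.376 m; N'_3 = 237·cos14.5° − 4·2.376 = 219.9; c'Δl = 25.42; W sinα = 59.3
Slice 4: Δl = 2.1/cos22.0° = 2.265 m; N'_4 = 192·cos22.0° − 45·2.265 = 76.1; c'Δl = 24.23; W sinα = 71.9
Slice 5: Δl = 2.0/cos29.5° = 2.298 m; N'_5 = 143·cos29.5° − 7·2.298 = 108.4; c'Δl = 24.59; W sinα = 70.4
Slice 6: Δl = 1.3/cos35.9° = 1.605 m; N'_6 = 66·cos35.9° − 3·1.605 = 48.6; c'Δl = 17.17; W sinα = 38.7
Slice 7: Δl = 2.2/cos43.3° = 3.023 m; N'_7 = 49·cos43.3° − 10·3.023 = 5.4; c'Δl = 32.35; W sinα = 33.6
Σc'Δl = 166.7 kN/m; ΣN' = 592.2 kN/m; ΣW sinα = 290.9 kN/m
Resisting = 166.7 + 592.2·tan27.8° = 166.7 + 312.2 = 479.0 kN/m
FS = 479.0 / 290.9 = 1.646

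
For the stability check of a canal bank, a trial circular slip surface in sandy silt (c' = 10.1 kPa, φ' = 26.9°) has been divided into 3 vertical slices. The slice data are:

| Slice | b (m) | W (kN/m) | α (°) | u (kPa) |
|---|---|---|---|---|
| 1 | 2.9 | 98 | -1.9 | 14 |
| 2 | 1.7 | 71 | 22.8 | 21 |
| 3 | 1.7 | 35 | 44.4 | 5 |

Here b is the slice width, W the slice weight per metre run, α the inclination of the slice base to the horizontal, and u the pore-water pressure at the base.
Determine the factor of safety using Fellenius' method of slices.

FS = 2.49

Ordinary method of slices: FS = Σ[c'·Δl_i + (W_i cosα_i − u_i·Δl_i)·tanφ'] / Σ W_i sinα_i, with Δl_i = b_i / cosα_i.
Slice 1: Δl = 2.9/cos(-1.9°) = 2.902 m; N'_1 = 98·cos(-1.9°) − 14·2.902 = 57.3; c'Δl = 29.31; W sinα = -3.2
Slice 2: Δl = 1.7/cos22.8° = 1.844 m; N'_2 = 71·cos22.8° − 21·1.844 = 26.7; c'Δl = 18.63; W sinα = 27.5
Slice 3: Δl = 1.7/cos44.4° = 2.379 m; N'_3 = 35·cos44.4° − 5·2.379 = 13.1; c'Δl = 24.03; W sinα = 24.5
Σc'Δl = 72.0 kN/m; ΣN' = 97.2 kN/m; ΣW sinα = 48.8 kN/m
Resisting = 72.0 + 97.2·tan26.9° = 72.0 + 49.3 = 121.3 kN/m
FS = 121.3 / 48.8 = 2.487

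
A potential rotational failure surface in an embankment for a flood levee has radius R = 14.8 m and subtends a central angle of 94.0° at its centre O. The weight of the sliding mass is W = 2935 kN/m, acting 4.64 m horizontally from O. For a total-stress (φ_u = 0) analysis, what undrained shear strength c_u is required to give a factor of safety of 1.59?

FS = c_u·L_a·R / (W·d), so c_u = FS·W·d / (L_a·R).
Arc length L_a = R·θ = 14.8·(94.0°·π/180) = 14.8·1.6406 = 24.28 m
c_u = 1.59·2935·4.64 / (24.28·14.8) = 21653.3 / 359.36 = 60.26 kPa

c_u = 60.3 kPa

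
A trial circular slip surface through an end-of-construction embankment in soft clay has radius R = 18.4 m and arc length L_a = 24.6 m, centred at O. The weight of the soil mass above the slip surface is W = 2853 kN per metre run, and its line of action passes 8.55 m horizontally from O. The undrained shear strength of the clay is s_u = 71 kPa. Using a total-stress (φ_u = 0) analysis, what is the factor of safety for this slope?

Taking moments about the centre O, the resisting moment is provided by the undrained shear strength acting along the arc:
M_R = s_u·L_a·R = 71·24.60·18.4 = 32137.4 kN·m/m
M_D = W·d = 2853·8.55 = 24393.2 kN·m/m
FS = M_R / M_D = 32137.4 / 24393.2 = 1.317

FS = 1.32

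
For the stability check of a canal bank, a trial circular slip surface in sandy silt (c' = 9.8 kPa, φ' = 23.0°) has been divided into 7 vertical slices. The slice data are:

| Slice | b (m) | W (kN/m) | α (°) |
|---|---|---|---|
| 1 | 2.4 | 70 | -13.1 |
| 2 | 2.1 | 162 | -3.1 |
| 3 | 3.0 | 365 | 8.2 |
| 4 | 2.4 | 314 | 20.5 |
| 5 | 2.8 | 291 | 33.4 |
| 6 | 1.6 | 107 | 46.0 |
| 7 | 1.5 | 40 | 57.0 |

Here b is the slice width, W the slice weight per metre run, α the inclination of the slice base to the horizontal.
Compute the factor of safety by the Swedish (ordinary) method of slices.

FS = 1.72

Ordinary method of slices: FS = Σ[c'·Δl_i + (W_i cosα_i)·tanφ'] / Σ W_i sinα_i, with Δl_i = b_i / cosα_i.
Slice 1: Δl = 2.4/cos(-13.1°) = 2.464 m; N'_1 = 70·cos(-13.1°) = 68.2; c'Δl = 24.15; W sinα = -15.9
Slice 2: Δl = 2.1/cos(-3.1°) = 2.103 m; N'_2 = 162·cos(-3.1°) = 161.8; c'Δl = 20.61; W sinα = -8.8
Slice 3: Δl = 3.0/cos8.2° = 3.031 m; N'_3 = 365·cos8.2° = 361.3; c'Δl = 29.70; W sinα = 52.1
Slice 4: Δl = 2.4/cos20.5° = 2.562 m; N'_4 = 314·cos20.5° = 294.1; c'Δl = 25.11; W sinα = 110.0
Slice 5: Δl = 2.8/cos33.4° = 3.354 m; N'_5 = 291·cos33.4° = 242.9; c'Δl = 32.87; W sinα = 160.2
Slice 6: Δl = 1.6/cos46.0° = 2.303 m; N'_6 = 107·cos46.0° = 74.3; c'Δl = 22.57; W sinα = 77.0
Slice 7: Δl = 1.5/cos57.0° = 2.754 m; N'_7 = 40·cos57.0° = 21.8; c'Δl = 26.99; W sinα = 33.5
Σc'Δl = 182.0 kN/m; ΣN' = 1224.4 kN/m; ΣW sinα = 408.1 kN/m
Resisting = 182.0 + 1224.4·tan23.0° = 182.0 + 519.7 = 701.7 kN/m
FS = 701.7 / 408.1 = 1.719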